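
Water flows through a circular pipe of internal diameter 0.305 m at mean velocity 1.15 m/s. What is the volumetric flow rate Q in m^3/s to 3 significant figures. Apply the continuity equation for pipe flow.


Approach: apply the continuity equation for pipe flow, Q = A * v with A = pi*(D/2)^2.
A = pi*(0.305/2)^2 = 0.073062 m^2
Q = 0.073062 * 1.15 = 0.0840 m^3/s
Therefore the volumetric flow rate Q = 0.0840 m^3/s.


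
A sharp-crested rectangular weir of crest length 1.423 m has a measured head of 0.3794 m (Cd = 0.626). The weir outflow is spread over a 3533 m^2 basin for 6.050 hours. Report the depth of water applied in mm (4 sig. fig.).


Approach: apply the rectangular weir equation with a volume-to-depth conversion, Q = (2/3)*Cd*L*sqrt(2g)*H^1.5; d = Q*t/A * 1000.
Step 1 — weir discharge:
  Q = (2/3)*0.626*1.423*sqrt(2*9.81)*0.3794^1.5 = 0.614729 m^3/s
Step 2 — volume: V = 0.614729 * 6.050*3600 = 13388.8 m^3
Step 3 — depth: d = V/A * 1000 = 13388.8/3533 * 1000 = 3790 mm
Therefore the depth of water applied = 3790 mm.


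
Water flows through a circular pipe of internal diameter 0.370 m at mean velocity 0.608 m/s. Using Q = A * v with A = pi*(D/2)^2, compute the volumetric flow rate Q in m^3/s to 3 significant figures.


A = pi*(0.370/2)^2 = 0.10752 m^2
Q = 0.10752 * 0.608 = 0.0654 m^3/s
Therefore the volumetric flow rate Q = 0.0654 m^3/s.


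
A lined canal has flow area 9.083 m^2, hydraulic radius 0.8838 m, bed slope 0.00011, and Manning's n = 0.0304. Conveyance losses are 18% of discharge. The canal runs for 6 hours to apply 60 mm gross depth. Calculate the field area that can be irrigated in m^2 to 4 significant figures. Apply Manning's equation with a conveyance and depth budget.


Approach: apply Manning's equation with a conveyance and depth budget, Q = (1/n)*A*R^(2/3)*S^(1/2); Q_field = Q*(1-loss); Area = Q_field*t/(d/1000).
Step 1 — canal discharge (Manning's equation):
  Q = (1/0.0304) * 9.083 * 0.8838^(2/3) * 0.00011^(1/2) = 2.88595 m^3/s
Step 2 — delivered flow: Q_field = 2.88595*(1 - 18/100) = 2.36648 m^3/s
Step 3 — volume delivered: V = 2.36648 * 6*3600 = 51115.9 m^3
Step 4 — area served: A = V / (depth/1000) = 51115.9 / 0.06 = 851900 m^2
Therefore the field area that can be irrigated = 851900 m^2.


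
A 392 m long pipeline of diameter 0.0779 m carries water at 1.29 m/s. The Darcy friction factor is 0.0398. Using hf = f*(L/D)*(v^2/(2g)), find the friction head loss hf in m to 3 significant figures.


hf = 0.0398 * (392/0.0779) * (1.29^2 / (2*9.81))
hf = 17.0 m
Therefore the friction head loss hf = 17.0 m.


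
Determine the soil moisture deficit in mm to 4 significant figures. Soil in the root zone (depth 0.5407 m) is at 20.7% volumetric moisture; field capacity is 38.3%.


Approach: apply the soil moisture deficit relation, SMD = (FC - theta)/100 * depth * 1000.
SMD = (38.3 - 20.7)/100 * 0.5407 * 1000 = 95.16 mm
Therefore the soil moisture deficit = 95.16 mm.


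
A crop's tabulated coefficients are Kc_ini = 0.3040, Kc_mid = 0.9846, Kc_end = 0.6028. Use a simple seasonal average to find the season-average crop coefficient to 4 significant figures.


Approach: apply a simple seasonal average, Kc_avg = (Kc_ini + Kc_mid + Kc_end)/3.
Kc_avg = (0.3040 + 0.9846 + 0.6028)/3 = 0.6305
Therefore the season-average crop coefficient = 0.6305.


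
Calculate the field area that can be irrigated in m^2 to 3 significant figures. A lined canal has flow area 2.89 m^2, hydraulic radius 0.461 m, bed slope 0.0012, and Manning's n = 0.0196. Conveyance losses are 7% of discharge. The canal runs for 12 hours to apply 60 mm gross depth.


Approach: apply Manning's equation with a conveyance and depth budget, Q = (1/n)*A*R^(2/3)*S^(1/2); Q_field = Q*(1-loss); Area = Q_field*t/(d/1000).
Step 1 — canal discharge (Manning's equation):
  Q = (1/0.0196) * 2.89 * 0.461^(2/3) * 0.0012^(1/2) = 3.0481 m^3/s
Step 2 — delivered flow: Q_field = 3.0481*(1 - 7/100) = 2.8348 m^3/s
Step 3 — volume delivered: V = 2.8348 * 12*3600 = 122460 m^3
Step 4 — area served: A = V / (depth/1000) = 122460 / 0.06 = 2040000 m^2
Therefore the field area that can be irrigated = 2040000 m^2.


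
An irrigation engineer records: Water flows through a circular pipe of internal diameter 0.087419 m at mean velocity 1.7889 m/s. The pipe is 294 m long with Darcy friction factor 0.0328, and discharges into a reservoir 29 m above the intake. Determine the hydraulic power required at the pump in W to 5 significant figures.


Approach: apply continuity + Darcy-Weisbach + hydraulic power, Q = A*v; hf = f*(L/D)*(v^2/(2g)); H = static + hf; P = rho*g*Q*H.
Step 1 — flow rate (continuity, Q = A*v):
  A = pi*(0.087419/2)^2 = 0.006002077 m^2
  Q = 0.006002077 * 1.7889 = 0.01073712 m^3/s
Step 2 — friction head loss (Darcy-Weisbach):
  hf = 0.0328 * (294/0.087419) * (1.7889^2 / (2*9.81))
  hf = 17.99237 m
Step 3 — total head: H = 29 + 17.99237 = 46.99237 m
Step 4 — hydraulic power (P = rho*g*Q*H):
  P = 1000 * 9.81 * 0.01073712 * 46.99237 = 4949.8 W
Therefore the hydraulic power required at the pump = 4949.8 W.


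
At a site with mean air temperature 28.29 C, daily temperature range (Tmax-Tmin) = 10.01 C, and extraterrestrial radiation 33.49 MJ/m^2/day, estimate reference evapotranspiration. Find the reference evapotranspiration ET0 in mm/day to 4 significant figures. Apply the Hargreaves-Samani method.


Approach: apply the Hargreaves-Samani method, ET0 = 0.0023*(Tmean+17.8)*sqrt(Tmax-Tmin)*0.408*Ra.
ET0 = 0.0023*(28.29+17.8)*sqrt(10.01)*0.408*33.49 = 4.583 mm/day
Therefore the reference evapotranspiration ET0 = 4.583 mm/day.


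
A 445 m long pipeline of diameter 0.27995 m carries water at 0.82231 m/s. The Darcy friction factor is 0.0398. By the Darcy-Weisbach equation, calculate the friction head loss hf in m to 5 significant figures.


Approach: apply the Darcy-Weisbach equation, hf = f*(L/D)*(v^2/(2g)).
hf = 0.0398 * (445/0.27995) * (0.82231^2 / (2*9.81))
hf = 2.1804 m
Therefore the friction head loss hf = 2.1804 m.


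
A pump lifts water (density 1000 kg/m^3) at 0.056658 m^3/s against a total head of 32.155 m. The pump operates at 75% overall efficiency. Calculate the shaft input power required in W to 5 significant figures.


Approach: apply hydraulic power then efficiency conversion, P = rho*g*Q*H; P_in = P/eta.
Step 1 — hydraulic power (P = rho*g*Q*H):
  P = 1000 * 9.81 * 0.056658 * 32.155 = 17872.23 W
Step 2 — input power: P_in = P/eta = 17872.23 / 0.75 = 23830 W
Therefore the shaft input power required = 23830 W.


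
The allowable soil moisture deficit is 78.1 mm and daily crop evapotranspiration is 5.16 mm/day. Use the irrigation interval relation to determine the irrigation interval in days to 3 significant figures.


Approach: apply the irrigation interval relation, interval = SMD / ETc.
interval = 78.1 / 5.16 = 15.1 days
Therefore the irrigation interval = 15.1 days.


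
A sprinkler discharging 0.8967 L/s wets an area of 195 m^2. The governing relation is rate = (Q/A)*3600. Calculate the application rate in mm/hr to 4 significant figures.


rate = (0.8967 / 195) * 3600 = 16.55 mm/hr
Therefore the application rate = 16.55 mm/hr.


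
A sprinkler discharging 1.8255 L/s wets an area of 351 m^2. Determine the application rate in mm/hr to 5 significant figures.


Approach: apply the application rate relation, rate = (Q/A)*3600.
rate = (1.8255 / 351) * 3600 = 18.723 mm/hr
Therefore the application rate = 18.723 mm/hr.


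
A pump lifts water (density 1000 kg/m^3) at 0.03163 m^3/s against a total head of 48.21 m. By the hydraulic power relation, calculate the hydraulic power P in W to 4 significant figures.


Approach: apply the hydraulic power relation, P = rho*g*Q*H.
P = 1000 * 9.81 * 0.03163 * 48.21 = 14960 W
Therefore the hydraulic power P = 14960 W.


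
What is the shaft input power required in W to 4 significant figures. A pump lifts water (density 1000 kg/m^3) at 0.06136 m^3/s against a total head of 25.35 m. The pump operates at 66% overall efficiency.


Approach: apply hydraulic power then efficiency conversion, P = rho*g*Q*H; P_in = P/eta.
Step 1 — hydraulic power (P = rho*g*Q*H):
  P = 1000 * 9.81 * 0.06136 * 25.35 = 15259.2 W
Step 2 — input power: P_in = P/eta = 15259.2 / 0.66 = 23120 W
Therefore the shaft input power required = 23120 W.


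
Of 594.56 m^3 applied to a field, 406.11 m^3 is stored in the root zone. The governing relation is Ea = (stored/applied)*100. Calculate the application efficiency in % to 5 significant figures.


Ea = (406.11/594.56)*100 = 68.304 %
Therefore the application efficiency = 68.304 %.


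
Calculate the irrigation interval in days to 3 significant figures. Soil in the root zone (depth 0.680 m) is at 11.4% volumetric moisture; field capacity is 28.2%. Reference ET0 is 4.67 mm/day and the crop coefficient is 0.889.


Approach: apply soil-water budget scheduling, SMD = (FC-theta)/100*depth*1000; ETc = ET0*Kc; interval = SMD/ETc.
Step 1 — soil moisture deficit:
  SMD = (28.2 - 11.4)/100 * 0.680 * 1000 = 114.24 mm
Step 2 — daily crop ET (ETc = ET0*Kc):
  ETc = 4.67 * 0.889 = 4.1516 mm/day
Step 3 — irrigation interval (SMD/ETc):
  interval = 114.24 / 4.1516 = 27.5 days
Therefore the irrigation interval = 27.5 days.


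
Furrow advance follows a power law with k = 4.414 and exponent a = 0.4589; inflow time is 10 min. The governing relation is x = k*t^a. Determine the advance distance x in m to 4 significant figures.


x = 4.414 * 10^0.4589 = 12.70 m
Therefore the advance distance x = 12.70 m.


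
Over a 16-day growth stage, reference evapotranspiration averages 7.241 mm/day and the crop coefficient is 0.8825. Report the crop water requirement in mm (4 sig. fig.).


Approach: apply the crop water requirement relation, CWR = ET0 * Kc * days.
CWR = 7.241 * 0.8825 * 16 = 102.2 mm
Therefore the crop water requirement = 102.2 mm.


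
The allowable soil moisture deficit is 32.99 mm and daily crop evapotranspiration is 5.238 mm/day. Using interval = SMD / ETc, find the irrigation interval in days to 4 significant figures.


interval = 32.99 / 5.238 = 6.298 days
Therefore the irrigation interval = 6.298 days.


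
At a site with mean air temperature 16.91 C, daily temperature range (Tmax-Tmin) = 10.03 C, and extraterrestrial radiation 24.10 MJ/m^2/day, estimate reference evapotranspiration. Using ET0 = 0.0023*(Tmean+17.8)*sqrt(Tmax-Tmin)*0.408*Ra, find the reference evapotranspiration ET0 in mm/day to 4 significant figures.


ET0 = 0.0023*(16.91+17.8)*sqrt(10.03)*0.408*24.10 = 2.486 mm/day
Therefore the reference evapotranspiration ET0 = 2.486 mm/day.


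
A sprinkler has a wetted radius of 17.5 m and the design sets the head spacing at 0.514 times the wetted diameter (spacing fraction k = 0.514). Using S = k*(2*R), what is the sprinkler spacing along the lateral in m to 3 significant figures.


S = 0.514 * (2 * 17.5) = 18.0 m
Therefore the sprinkler spacing along the lateral = 18.0 m.


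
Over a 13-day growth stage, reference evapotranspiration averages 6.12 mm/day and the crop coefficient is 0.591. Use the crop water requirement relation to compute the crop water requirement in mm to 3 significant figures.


Approach: apply the crop water requirement relation, CWR = ET0 * Kc * days.
CWR = 6.12 * 0.591 * 13 = 47.0 mm
Therefore the crop water requirement = 47.0 mm.


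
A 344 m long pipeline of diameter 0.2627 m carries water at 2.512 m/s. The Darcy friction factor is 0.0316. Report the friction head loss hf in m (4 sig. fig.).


Approach: apply the Darcy-Weisbach equation, hf = f*(L/D)*(v^2/(2g)).
hf = 0.0316 * (344/0.2627) * (2.512^2 / (2*9.81))
hf = 13.31 m
Therefore the friction head loss hf = 13.31 m.


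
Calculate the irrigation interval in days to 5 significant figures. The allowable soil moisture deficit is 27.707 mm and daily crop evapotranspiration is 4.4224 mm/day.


Approach: apply the irrigation interval relation, interval = SMD / ETc.
interval = 27.707 / 4.4224 = 6.2652 days
Therefore the irrigation interval = 6.2652 days.


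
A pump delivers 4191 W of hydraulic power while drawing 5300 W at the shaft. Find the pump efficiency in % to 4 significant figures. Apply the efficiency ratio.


Approach: apply the efficiency ratio, eta = (P_out/P_in)*100.
eta = (4191 / 5300) * 100 = 79.08 %
Therefore the pump efficiency = 79.08 %.


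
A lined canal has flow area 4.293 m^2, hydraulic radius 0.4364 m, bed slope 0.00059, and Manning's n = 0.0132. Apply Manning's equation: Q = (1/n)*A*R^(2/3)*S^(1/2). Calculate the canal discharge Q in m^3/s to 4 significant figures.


Q = (1/0.0132) * 4.293 * 0.4364^(2/3) * 0.00059^(1/2) = 4.545 m^3/s
Therefore the canal discharge Q = 4.545 m^3/s.


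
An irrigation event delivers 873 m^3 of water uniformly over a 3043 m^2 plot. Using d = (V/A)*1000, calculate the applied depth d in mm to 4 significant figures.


d = (873 / 3043) * 1000 = 286.9 mm
Therefore the applied depth d = 286.9 mm.


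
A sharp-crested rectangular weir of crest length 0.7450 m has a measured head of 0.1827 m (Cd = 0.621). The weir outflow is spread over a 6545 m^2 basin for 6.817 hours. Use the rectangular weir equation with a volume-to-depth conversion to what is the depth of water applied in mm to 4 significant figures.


Approach: apply the rectangular weir equation with a volume-to-depth conversion, Q = (2/3)*Cd*L*sqrt(2g)*H^1.5; d = Q*t/A * 1000.
Step 1 — weir discharge:
  Q = (2/3)*0.621*0.7450*sqrt(2*9.81)*0.1827^1.5 = 0.106688 m^3/s
Step 2 — volume: V = 0.106688 * 6.817*3600 = 2618.24 m^3
Step 3 — depth: d = V/A * 1000 = 2618.24/6545 * 1000 = 400.0 mm
Therefore the depth of water applied = 400.0 mm.


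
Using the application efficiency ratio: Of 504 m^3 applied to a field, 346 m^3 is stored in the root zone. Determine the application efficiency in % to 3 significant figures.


Approach: apply the application efficiency ratio, Ea = (stored/applied)*100.
Ea = (346/504)*100 = 68.7 %
Therefore the application efficiency = 68.7 %.


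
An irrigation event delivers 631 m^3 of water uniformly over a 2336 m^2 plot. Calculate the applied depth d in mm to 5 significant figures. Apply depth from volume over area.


Approach: apply depth from volume over area, d = (V/A)*1000.
d = (631 / 2336) * 1000 = 270.12 mm
Therefore the applied depth d = 270.12 mm.


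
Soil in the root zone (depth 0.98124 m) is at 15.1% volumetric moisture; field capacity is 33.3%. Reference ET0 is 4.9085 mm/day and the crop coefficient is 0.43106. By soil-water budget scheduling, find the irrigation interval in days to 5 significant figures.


Approach: apply soil-water budget scheduling, SMD = (FC-theta)/100*depth*1000; ETc = ET0*Kc; interval = SMD/ETc.
Step 1 — soil moisture deficit:
  SMD = (33.3 - 15.1)/100 * 0.98124 * 1000 = 178.5857 mm
Step 2 — daily crop ET (ETc = ET0*Kc):
  ETc = 4.9085 * 0.43106 = 2.115858 mm/day
Step 3 — irrigation interval (SMD/ETc):
  interval = 178.5857 / 2.115858 = 84.403 days
Therefore the irrigation interval = 84.403 days.


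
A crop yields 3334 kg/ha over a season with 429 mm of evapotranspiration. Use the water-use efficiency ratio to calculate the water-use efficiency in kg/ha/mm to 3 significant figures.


Approach: apply the water-use efficiency ratio, WUE = yield/ET.
WUE = 3334 / 429 = 7.77 kg/ha/mm
Therefore the water-use efficiency = 7.77 kg/ha/mm.


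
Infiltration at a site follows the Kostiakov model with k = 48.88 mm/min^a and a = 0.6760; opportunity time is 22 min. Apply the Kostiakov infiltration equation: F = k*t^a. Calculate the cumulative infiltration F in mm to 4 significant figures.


F = 48.88 * 22^0.6760 = 395.0 mm
Therefore the cumulative infiltration F = 395.0 mm.


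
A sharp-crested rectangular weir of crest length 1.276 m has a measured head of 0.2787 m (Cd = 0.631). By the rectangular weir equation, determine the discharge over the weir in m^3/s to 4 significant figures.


Approach: apply the rectangular weir equation, Q = (2/3)*Cd*L*sqrt(2g)*H^1.5.
Q = (2/3)*0.631*1.276*sqrt(2*9.81)*0.2787^1.5 = 0.3498 m^3/s
Therefore the discharge over the weir = 0.3498 m^3/s.


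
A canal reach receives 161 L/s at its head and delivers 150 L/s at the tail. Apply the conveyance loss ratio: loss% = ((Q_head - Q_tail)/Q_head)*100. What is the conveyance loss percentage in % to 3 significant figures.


loss = ((161 - 150)/161)*100 = 6.83 %
Therefore the conveyance loss percentage = 6.83 %.


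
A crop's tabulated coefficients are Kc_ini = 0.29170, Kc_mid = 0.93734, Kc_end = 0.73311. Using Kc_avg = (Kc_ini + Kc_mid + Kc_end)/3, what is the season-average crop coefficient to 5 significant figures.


Kc_avg = (0.29170 + 0.93734 + 0.73311)/3 = 0.65405
Therefore the season-average crop coefficient = 0.65405.


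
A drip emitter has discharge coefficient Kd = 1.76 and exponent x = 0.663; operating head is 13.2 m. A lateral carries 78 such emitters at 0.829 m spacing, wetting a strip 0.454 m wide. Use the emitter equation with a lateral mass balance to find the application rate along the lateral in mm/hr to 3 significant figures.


Approach: apply the emitter equation with a lateral mass balance, q = Kd*h^x; Q = n*q; rate = Q/(n*spacing*width).
Step 1 — single emitter flow (q = Kd*h^x):
  q = 1.76 * 13.2^0.663 = 9.7376 L/hr
Step 2 — total lateral flow: Q = 78 * 9.7376 = 759.53 L/hr
Step 3 — wetted area: A = 78 * 0.829 * 0.454 = 29.357 m^2
Step 4 — application rate: Q/A = 759.53/29.357 = 25.9 mm/hr
Therefore the application rate along the lateral = 25.9 mm/hr.


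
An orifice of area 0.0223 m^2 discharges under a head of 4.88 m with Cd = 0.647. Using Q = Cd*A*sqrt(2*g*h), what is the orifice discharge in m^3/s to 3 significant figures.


Q = 0.647 * 0.0223 * sqrt(2*9.81*4.88) = 0.141 m^3/s
Therefore the orifice discharge = 0.141 m^3/s.


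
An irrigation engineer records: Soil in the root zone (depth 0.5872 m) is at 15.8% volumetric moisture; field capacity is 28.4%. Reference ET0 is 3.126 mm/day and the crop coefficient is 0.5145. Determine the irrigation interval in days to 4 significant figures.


Approach: apply soil-water budget scheduling, SMD = (FC-theta)/100*depth*1000; ETc = ET0*Kc; interval = SMD/ETc.
Step 1 — soil moisture deficit:
  SMD = (28.4 - 15.8)/100 * 0.5872 * 1000 = 73.9872 mm
Step 2 — daily crop ET (ETc = ET0*Kc):
  ETc = 3.126 * 0.5145 = 1.60833 mm/day
Step 3 — irrigation interval (SMD/ETc):
  interval = 73.9872 / 1.60833 = 46.00 days
Therefore the irrigation interval = 46.00 days.


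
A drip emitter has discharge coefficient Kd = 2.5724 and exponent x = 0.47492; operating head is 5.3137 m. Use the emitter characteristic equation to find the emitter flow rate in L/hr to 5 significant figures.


Approach: apply the emitter characteristic equation, q = Kd * h^x.
q = 2.5724 * 5.3137^0.47492 = 5.6865 L/hr
Therefore the emitter flow rate = 5.6865 L/hr.


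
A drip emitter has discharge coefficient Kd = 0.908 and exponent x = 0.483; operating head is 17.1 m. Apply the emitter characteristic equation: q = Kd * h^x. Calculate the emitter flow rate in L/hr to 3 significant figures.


q = 0.908 * 17.1^0.483 = 3.58 L/hr
Therefore the emitter flow rate = 3.58 L/hr.


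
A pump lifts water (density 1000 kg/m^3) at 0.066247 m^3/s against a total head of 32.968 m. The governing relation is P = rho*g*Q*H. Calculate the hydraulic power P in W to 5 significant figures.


P = 1000 * 9.81 * 0.066247 * 32.968 = 21425 W
Therefore the hydraulic power P = 21425 W.


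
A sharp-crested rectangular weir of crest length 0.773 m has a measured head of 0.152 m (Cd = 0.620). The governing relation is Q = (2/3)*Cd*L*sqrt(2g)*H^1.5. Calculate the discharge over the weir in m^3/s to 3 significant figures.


Q = (2/3)*0.620*0.773*sqrt(2*9.81)*0.152^1.5 = 0.0839 m^3/s
Therefore the discharge over the weir = 0.0839 m^3/s.


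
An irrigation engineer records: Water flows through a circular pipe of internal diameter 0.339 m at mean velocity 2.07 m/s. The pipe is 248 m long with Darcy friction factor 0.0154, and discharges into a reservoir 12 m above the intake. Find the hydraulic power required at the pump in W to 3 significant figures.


Approach: apply continuity + Darcy-Weisbach + hydraulic power, Q = A*v; hf = f*(L/D)*(v^2/(2g)); H = static + hf; P = rho*g*Q*H.
Step 1 — flow rate (continuity, Q = A*v):
  A = pi*(0.339/2)^2 = 0.090259 m^2
  Q = 0.090259 * 2.07 = 0.18684 m^3/s
Step 2 — friction head loss (Darcy-Weisbach):
  hf = 0.0154 * (248/0.339) * (2.07^2 / (2*9.81))
  hf = 2.4604 m
Step 3 — total head: H = 12 + 2.4604 = 14.460 m
Step 4 — hydraulic power (P = rho*g*Q*H):
  P = 1000 * 9.81 * 0.18684 * 14.460 = 26500 W
Therefore the hydraulic power required at the pump = 26500 W.


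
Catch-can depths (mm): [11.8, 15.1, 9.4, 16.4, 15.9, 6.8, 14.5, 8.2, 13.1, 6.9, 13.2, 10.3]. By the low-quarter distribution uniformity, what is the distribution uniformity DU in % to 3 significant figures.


Approach: apply the low-quarter distribution uniformity, DU = (mean of lowest quarter of readings / overall mean)*100.
sorted lowest 3 of 12: [6.8, 6.9, 8.2] -> mean = 7.3000 mm
overall mean = 11.800 mm
DU = (7.3000/11.800)*100 = 61.9 %
Therefore the distribution uniformity DU = 61.9 %.


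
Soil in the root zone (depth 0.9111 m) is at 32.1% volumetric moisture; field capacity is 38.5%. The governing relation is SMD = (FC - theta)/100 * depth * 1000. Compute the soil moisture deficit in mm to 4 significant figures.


SMD = (38.5 - 32.1)/100 * 0.9111 * 1000 = 58.31 mm
Therefore the soil moisture deficit = 58.31 mm.


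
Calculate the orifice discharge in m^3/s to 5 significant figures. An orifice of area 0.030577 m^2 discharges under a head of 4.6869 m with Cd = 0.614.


Approach: apply the orifice equation, Q = Cd*A*sqrt(2*g*h).
Q = 0.614 * 0.030577 * sqrt(2*9.81*4.6869) = 0.18003 m^3/s
Therefore the orifice discharge = 0.18003 m^3/s.


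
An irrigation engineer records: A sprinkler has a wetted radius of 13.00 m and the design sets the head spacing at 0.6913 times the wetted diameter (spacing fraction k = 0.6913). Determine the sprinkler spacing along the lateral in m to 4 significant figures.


Approach: apply the sprinkler spacing rule (spacing as a fraction of wetted diameter), S = k*(2*R).
S = 0.6913 * (2 * 13.00) = 17.97 m
Therefore the sprinkler spacing along the lateral = 17.97 m.


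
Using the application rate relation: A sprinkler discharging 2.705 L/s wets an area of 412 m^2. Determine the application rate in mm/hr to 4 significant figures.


Approach: apply the application rate relation, rate = (Q/A)*3600.
rate = (2.705 / 412) * 3600 = 23.64 mm/hr
Therefore the application rate = 23.64 mm/hr.


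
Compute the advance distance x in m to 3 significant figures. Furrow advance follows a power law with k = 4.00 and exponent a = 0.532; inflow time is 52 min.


Approach: apply the power-law advance function, x = k*t^a.
x = 4.00 * 52^0.532 = 32.7 m
Therefore the advance distance x = 32.7 m.


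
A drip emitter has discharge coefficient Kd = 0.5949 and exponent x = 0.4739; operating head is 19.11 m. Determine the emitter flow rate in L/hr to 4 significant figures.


Approach: apply the emitter characteristic equation, q = Kd * h^x.
q = 0.5949 * 19.11^0.4739 = 2.408 L/hr
Therefore the emitter flow rate = 2.408 L/hr.


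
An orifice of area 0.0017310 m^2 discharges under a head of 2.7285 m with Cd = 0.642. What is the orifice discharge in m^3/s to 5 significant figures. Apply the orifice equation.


Approach: apply the orifice equation, Q = Cd*A*sqrt(2*g*h).
Q = 0.642 * 0.0017310 * sqrt(2*9.81*2.7285) = 0.0081310 m^3/s
Therefore the orifice discharge = 0.0081310 m^3/s.


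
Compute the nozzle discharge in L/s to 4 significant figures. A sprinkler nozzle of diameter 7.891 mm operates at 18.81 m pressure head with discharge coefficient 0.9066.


Approach: apply the orifice equation, Q = Cd*A*sqrt(2*g*h), A = pi*(d/2)^2.
A = pi*(7.891e-3/2)^2 = 4.89051e-05 m^2
Q = 0.9066 * 4.89051e-05 * sqrt(2*9.81*18.81) * 1000 = 0.8518 L/s
Therefore the nozzle discharge = 0.8518 L/s.


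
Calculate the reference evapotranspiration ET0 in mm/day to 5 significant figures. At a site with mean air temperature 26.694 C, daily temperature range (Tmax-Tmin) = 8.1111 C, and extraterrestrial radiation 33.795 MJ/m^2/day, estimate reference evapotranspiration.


Approach: apply the Hargreaves-Samani method, ET0 = 0.0023*(Tmean+17.8)*sqrt(Tmax-Tmin)*0.408*Ra.
ET0 = 0.0023*(26.694+17.8)*sqrt(8.1111)*0.408*33.795 = 4.0187 mm/day
Therefore the reference evapotranspiration ET0 = 4.0187 mm/day.


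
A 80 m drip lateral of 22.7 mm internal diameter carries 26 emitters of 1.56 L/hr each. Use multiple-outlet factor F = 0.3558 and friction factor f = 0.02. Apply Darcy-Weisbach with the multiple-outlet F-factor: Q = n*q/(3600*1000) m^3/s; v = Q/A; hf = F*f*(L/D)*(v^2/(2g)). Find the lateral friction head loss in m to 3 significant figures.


Q = 26*1.56/(3600*1000) = 1.1267e-05 m^3/s
A = pi*(22.7e-3/2)^2 = 4.0471e-04 m^2, so v = Q/A = 0.027839 m/s
hf = 0.3558*0.02*(80/0.0227)*(0.027839^2/(2*9.81)) = 0.000991 m
Therefore the lateral friction head loss = 0.000991 m.


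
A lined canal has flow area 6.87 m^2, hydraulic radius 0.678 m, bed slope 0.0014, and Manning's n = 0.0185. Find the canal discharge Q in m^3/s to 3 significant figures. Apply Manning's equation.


Approach: apply Manning's equation, Q = (1/n)*A*R^(2/3)*S^(1/2).
Q = (1/0.0185) * 6.87 * 0.678^(2/3) * 0.0014^(1/2) = 10.7 m^3/s
Therefore the canal discharge Q = 10.7 m^3/s.


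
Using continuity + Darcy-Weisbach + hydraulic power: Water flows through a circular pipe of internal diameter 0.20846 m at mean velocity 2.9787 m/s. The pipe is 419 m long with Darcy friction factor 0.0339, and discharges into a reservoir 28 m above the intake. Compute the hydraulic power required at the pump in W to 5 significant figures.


Approach: apply continuity + Darcy-Weisbach + hydraulic power, Q = A*v; hf = f*(L/D)*(v^2/(2g)); H = static + hf; P = rho*g*Q*H.
Step 1 — flow rate (continuity, Q = A*v):
  A = pi*(0.20846/2)^2 = 0.03412993 m^2
  Q = 0.03412993 * 2.9787 = 0.1016628 m^3/s
Step 2 — friction head loss (Darcy-Weisbach):
  hf = 0.0339 * (419/0.20846) * (2.9787^2 / (2*9.81))
  hf = 30.81382 m
Step 3 — total head: H = 28 + 30.81382 = 58.81382 m
Step 4 — hydraulic power (P = rho*g*Q*H):
  P = 1000 * 9.81 * 0.1016628 * 58.81382 = 58656 W
Therefore the hydraulic power required at the pump = 58656 W.


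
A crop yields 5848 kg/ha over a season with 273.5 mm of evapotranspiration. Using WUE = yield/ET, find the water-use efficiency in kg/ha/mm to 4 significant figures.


WUE = 5848 / 273.5 = 21.38 kg/ha/mm
Therefore the water-use efficiency = 21.38 kg/ha/mm.


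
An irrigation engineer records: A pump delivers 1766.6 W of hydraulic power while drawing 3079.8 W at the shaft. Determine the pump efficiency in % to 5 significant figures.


Approach: apply the efficiency ratio, eta = (P_out/P_in)*100.
eta = (1766.6 / 3079.8) * 100 = 57.361 %
Therefore the pump efficiency = 57.361 %.


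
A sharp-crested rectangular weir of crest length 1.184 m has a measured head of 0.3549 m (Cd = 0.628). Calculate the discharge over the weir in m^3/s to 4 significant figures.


Approach: apply the rectangular weir equation, Q = (2/3)*Cd*L*sqrt(2g)*H^1.5.
Q = (2/3)*0.628*1.184*sqrt(2*9.81)*0.3549^1.5 = 0.4642 m^3/s
Therefore the discharge over the weir = 0.4642 m^3/s.


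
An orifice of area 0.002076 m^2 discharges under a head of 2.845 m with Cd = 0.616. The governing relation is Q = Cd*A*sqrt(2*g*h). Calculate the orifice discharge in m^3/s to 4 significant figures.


Q = 0.616 * 0.002076 * sqrt(2*9.81*2.845) = 0.009554 m^3/s
Therefore the orifice discharge = 0.009554 m^3/s.


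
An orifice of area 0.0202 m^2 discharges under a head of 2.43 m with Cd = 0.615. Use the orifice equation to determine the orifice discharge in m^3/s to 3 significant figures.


Approach: apply the orifice equation, Q = Cd*A*sqrt(2*g*h).
Q = 0.615 * 0.0202 * sqrt(2*9.81*2.43) = 0.0858 m^3/s
Therefore the orifice discharge = 0.0858 m^3/s.


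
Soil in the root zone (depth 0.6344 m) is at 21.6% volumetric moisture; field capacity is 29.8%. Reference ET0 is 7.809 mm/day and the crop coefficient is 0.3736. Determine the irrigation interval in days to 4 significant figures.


Approach: apply soil-water budget scheduling, SMD = (FC-theta)/100*depth*1000; ETc = ET0*Kc; interval = SMD/ETc.
Step 1 — soil moisture deficit:
  SMD = (29.8 - 21.6)/100 * 0.6344 * 1000 = 52.0208 mm
Step 2 — daily crop ET (ETc = ET0*Kc):
  ETc = 7.809 * 0.3736 = 2.91744 mm/day
Step 3 — irrigation interval (SMD/ETc):
  interval = 52.0208 / 2.91744 = 17.83 days
Therefore the irrigation interval = 17.83 days.


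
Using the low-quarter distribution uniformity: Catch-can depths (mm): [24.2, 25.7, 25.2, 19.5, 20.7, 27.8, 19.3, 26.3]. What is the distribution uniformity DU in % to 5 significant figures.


Approach: apply the low-quarter distribution uniformity, DU = (mean of lowest quarter of readings / overall mean)*100.
sorted lowest 2 of 8: [19.3, 19.5] -> mean = 19.40000 mm
overall mean = 23.58750 mm
DU = (19.40000/23.58750)*100 = 82.247 %
Therefore the distribution uniformity DU = 82.247 %.


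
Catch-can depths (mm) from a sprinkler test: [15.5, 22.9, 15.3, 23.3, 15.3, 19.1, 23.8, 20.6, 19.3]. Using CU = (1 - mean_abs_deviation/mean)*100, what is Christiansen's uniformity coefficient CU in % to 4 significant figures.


mean = 19.4556 mm
mean |d_i - mean| = 2.83951 mm
CU = (1 - 2.83951/19.4556)*100 = 85.41 %
Therefore Christiansen's uniformity coefficient CU = 85.41 %.


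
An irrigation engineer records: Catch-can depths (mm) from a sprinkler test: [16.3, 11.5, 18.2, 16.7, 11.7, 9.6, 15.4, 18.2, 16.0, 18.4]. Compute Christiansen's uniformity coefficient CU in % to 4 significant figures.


Approach: apply Christiansen's uniformity coefficient, CU = (1 - mean_abs_deviation/mean)*100.
mean = 15.2000 mm
mean |d_i - mean| = 2.56000 mm
CU = (1 - 2.56000/15.2000)*100 = 83.16 %
Therefore Christiansen's uniformity coefficient CU = 83.16 %.


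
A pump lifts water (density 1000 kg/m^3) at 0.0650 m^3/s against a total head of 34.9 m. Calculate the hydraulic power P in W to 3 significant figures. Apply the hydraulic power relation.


Approach: apply the hydraulic power relation, P = rho*g*Q*H.
P = 1000 * 9.81 * 0.0650 * 34.9 = 22300 W
Therefore the hydraulic power P = 22300 W.


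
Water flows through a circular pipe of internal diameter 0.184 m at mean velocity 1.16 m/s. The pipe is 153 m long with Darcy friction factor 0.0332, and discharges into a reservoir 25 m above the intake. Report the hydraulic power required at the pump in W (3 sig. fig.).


Approach: apply continuity + Darcy-Weisbach + hydraulic power, Q = A*v; hf = f*(L/D)*(v^2/(2g)); H = static + hf; P = rho*g*Q*H.
Step 1 — flow rate (continuity, Q = A*v):
  A = pi*(0.184/2)^2 = 0.026590 m^2
  Q = 0.026590 * 1.16 = 0.030845 m^3/s
Step 2 — friction head loss (Darcy-Weisbach):
  hf = 0.0332 * (153/0.184) * (1.16^2 / (2*9.81))
  hf = 1.8933 m
Step 3 — total head: H = 25 + 1.8933 = 26.893 m
Step 4 — hydraulic power (P = rho*g*Q*H):
  P = 1000 * 9.81 * 0.030845 * 26.893 = 8140 W
Therefore the hydraulic power required at the pump = 8140 W.


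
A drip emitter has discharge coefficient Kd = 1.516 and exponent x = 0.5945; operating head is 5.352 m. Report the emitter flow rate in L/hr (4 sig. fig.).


Approach: apply the emitter characteristic equation, q = Kd * h^x.
q = 1.516 * 5.352^0.5945 = 4.110 L/hr
Therefore the emitter flow rate = 4.110 L/hr.


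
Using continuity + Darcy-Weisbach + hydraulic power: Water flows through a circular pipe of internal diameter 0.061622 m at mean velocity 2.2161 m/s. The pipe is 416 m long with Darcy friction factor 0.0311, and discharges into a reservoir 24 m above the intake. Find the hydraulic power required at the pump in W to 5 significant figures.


Approach: apply continuity + Darcy-Weisbach + hydraulic power, Q = A*v; hf = f*(L/D)*(v^2/(2g)); H = static + hf; P = rho*g*Q*H.
Step 1 — flow rate (continuity, Q = A*v):
  A = pi*(0.061622/2)^2 = 0.002982370 m^2
  Q = 0.002982370 * 2.2161 = 0.006609229 m^3/s
Step 2 — friction head loss (Darcy-Weisbach):
  hf = 0.0311 * (416/0.061622) * (2.2161^2 / (2*9.81))
  hf = 52.55301 m
Step 3 — total head: H = 24 + 52.55301 = 76.55301 m
Step 4 — hydraulic power (P = rho*g*Q*H):
  P = 1000 * 9.81 * 0.006609229 * 76.55301 = 4963.4 W
Therefore the hydraulic power required at the pump = 4963.4 W.


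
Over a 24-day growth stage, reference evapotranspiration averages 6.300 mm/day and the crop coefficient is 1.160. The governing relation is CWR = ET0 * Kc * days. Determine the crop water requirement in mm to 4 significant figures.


CWR = 6.300 * 1.160 * 24 = 175.4 mm
Therefore the crop water requirement = 175.4 mm.


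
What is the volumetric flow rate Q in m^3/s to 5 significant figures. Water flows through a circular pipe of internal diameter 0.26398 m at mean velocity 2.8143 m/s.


Approach: apply the continuity equation for pipe flow, Q = A * v with A = pi*(D/2)^2.
A = pi*(0.26398/2)^2 = 0.05473082 m^2
Q = 0.05473082 * 2.8143 = 0.15403 m^3/s
Therefore the volumetric flow rate Q = 0.15403 m^3/s.


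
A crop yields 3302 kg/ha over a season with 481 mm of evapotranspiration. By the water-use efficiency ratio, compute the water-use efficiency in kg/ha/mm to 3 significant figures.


Approach: apply the water-use efficiency ratio, WUE = yield/ET.
WUE = 3302 / 481 = 6.86 kg/ha/mm
Therefore the water-use efficiency = 6.86 kg/ha/mm.


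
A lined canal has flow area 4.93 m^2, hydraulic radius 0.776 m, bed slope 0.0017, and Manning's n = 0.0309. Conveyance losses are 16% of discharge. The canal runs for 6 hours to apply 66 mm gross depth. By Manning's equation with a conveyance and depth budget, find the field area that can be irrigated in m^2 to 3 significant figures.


Approach: apply Manning's equation with a conveyance and depth budget, Q = (1/n)*A*R^(2/3)*S^(1/2); Q_field = Q*(1-loss); Area = Q_field*t/(d/1000).
Step 1 — canal discharge (Manning's equation):
  Q = (1/0.0309) * 4.93 * 0.776^(2/3) * 0.0017^(1/2) = 5.5550 m^3/s
Step 2 — delivered flow: Q_field = 5.5550*(1 - 16/100) = 4.6662 m^3/s
Step 3 — volume delivered: V = 4.6662 * 6*3600 = 100790 m^3
Step 4 — area served: A = V / (depth/1000) = 100790 / 0.066 = 1530000 m^2
Therefore the field area that can be irrigated = 1530000 m^2.


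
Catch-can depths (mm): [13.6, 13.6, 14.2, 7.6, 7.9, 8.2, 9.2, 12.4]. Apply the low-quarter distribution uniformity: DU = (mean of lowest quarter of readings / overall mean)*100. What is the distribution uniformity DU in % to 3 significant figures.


sorted lowest 2 of 8: [7.6, 7.9] -> mean = 7.7500 mm
overall mean = 10.838 mm
DU = (7.7500/10.838)*100 = 71.5 %
Therefore the distribution uniformity DU = 71.5 %.


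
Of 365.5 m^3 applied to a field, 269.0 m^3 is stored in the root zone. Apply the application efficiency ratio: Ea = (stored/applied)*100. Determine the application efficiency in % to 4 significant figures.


Ea = (269.0/365.5)*100 = 73.60 %
Therefore the application efficiency = 73.60 %.


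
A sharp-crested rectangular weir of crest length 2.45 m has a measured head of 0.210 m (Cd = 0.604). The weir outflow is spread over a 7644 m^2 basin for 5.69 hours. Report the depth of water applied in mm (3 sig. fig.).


Approach: apply the rectangular weir equation with a volume-to-depth conversion, Q = (2/3)*Cd*L*sqrt(2g)*H^1.5; d = Q*t/A * 1000.
Step 1 — weir discharge:
  Q = (2/3)*0.604*2.45*sqrt(2*9.81)*0.210^1.5 = 0.42052 m^3/s
Step 2 — volume: V = 0.42052 * 5.69*3600 = 8614.0 m^3
Step 3 — depth: d = V/A * 1000 = 8614.0/7644 * 1000 = 1130 mm
Therefore the depth of water applied = 1130 mm.


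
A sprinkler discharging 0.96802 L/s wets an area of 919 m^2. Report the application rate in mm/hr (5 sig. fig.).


Approach: apply the application rate relation, rate = (Q/A)*3600.
rate = (0.96802 / 919) * 3600 = 3.7920 mm/hr
Therefore the application rate = 3.7920 mm/hr.


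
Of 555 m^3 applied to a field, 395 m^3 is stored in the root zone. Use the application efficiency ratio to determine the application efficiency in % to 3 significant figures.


Approach: apply the application efficiency ratio, Ea = (stored/applied)*100.
Ea = (395/555)*100 = 71.2 %
Therefore the application efficiency = 71.2 %.


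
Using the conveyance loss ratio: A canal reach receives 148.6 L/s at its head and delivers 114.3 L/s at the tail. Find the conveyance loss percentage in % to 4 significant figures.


Approach: apply the conveyance loss ratio, loss% = ((Q_head - Q_tail)/Q_head)*100.
loss = ((148.6 - 114.3)/148.6)*100 = 23.08 %
Therefore the conveyance loss percentage = 23.08 %.


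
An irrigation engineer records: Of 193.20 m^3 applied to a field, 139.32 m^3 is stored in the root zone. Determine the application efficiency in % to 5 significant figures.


Approach: apply the application efficiency ratio, Ea = (stored/applied)*100.
Ea = (139.32/193.20)*100 = 72.112 %
Therefore the application efficiency = 72.112 %.


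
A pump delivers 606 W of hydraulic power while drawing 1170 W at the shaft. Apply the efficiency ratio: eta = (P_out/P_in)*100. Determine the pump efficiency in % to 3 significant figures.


eta = (606 / 1170) * 100 = 51.8 %
Therefore the pump efficiency = 51.8 %.


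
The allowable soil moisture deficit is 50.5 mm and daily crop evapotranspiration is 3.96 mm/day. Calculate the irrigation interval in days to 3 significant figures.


Approach: apply the irrigation interval relation, interval = SMD / ETc.
interval = 50.5 / 3.96 = 12.8 days
Therefore the irrigation interval = 12.8 days.


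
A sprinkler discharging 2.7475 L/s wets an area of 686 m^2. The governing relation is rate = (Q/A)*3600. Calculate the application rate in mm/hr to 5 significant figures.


rate = (2.7475 / 686) * 3600 = 14.418 mm/hr
Therefore the application rate = 14.418 mm/hr.


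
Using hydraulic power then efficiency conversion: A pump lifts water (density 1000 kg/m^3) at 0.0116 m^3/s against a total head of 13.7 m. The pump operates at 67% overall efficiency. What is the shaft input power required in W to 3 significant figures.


Approach: apply hydraulic power then efficiency conversion, P = rho*g*Q*H; P_in = P/eta.
Step 1 — hydraulic power (P = rho*g*Q*H):
  P = 1000 * 9.81 * 0.0116 * 13.7 = 1559.0 W
Step 2 — input power: P_in = P/eta = 1559.0 / 0.67 = 2330 W
Therefore the shaft input power required = 2330 W.


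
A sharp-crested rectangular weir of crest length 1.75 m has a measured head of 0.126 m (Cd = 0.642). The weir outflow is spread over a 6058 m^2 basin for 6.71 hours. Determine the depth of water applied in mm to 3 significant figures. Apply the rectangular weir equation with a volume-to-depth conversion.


Approach: apply the rectangular weir equation with a volume-to-depth conversion, Q = (2/3)*Cd*L*sqrt(2g)*H^1.5; d = Q*t/A * 1000.
Step 1 — weir discharge:
  Q = (2/3)*0.642*1.75*sqrt(2*9.81)*0.126^1.5 = 0.14838 m^3/s
Step 2 — volume: V = 0.14838 * 6.71*3600 = 3584.4 m^3
Step 3 — depth: d = V/A * 1000 = 3584.4/6058 * 1000 = 592 mm
Therefore the depth of water applied = 592 mm.


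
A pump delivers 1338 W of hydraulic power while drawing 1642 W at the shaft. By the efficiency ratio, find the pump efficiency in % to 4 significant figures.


Approach: apply the efficiency ratio, eta = (P_out/P_in)*100.
eta = (1338 / 1642) * 100 = 81.49 %
Therefore the pump efficiency = 81.49 %.


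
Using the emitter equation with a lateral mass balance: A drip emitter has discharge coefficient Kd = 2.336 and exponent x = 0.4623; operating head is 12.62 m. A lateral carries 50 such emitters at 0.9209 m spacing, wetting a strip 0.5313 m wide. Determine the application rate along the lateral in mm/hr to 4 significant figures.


Approach: apply the emitter equation with a lateral mass balance, q = Kd*h^x; Q = n*q; rate = Q/(n*spacing*width).
Step 1 — single emitter flow (q = Kd*h^x):
  q = 2.336 * 12.62^0.4623 = 7.54211 L/hr
Step 2 — total lateral flow: Q = 50 * 7.54211 = 377.105 L/hr
Step 3 — wetted area: A = 50 * 0.9209 * 0.5313 = 24.4637 m^2
Step 4 — application rate: Q/A = 377.105/24.4637 = 15.41 mm/hr
Therefore the application rate along the lateral = 15.41 mm/hr.
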